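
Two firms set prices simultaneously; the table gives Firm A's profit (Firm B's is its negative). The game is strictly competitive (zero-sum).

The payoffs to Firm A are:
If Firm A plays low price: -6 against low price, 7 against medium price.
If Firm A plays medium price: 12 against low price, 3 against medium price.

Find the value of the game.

51/11

Row minima are -6 and 3, so Firm A's maximin is 3; column maxima are 12 and 7, so Firm B's minimax is 7. These differ, so the equilibrium is in mixed strategies.
Let Firm A play low price with probability p. Firm B is indifferent when −6p + 12(1−p) = 7p + 3(1−p), giving p = 9/22.
Let Firm B play low price with probability q. Firm A is indifferent when −6q + 7(1−q) = 12q + 3(1−q), giving q = 2/11.
The value is -6·(2/11) + (7)·(9/11) = 51/11.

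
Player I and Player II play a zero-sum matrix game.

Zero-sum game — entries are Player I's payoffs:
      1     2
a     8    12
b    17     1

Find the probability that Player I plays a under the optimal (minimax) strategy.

4/5

Row minima are 8 and 1, so Player I's maximin is 8; column maxima are 17 and 12, so Player II's minimax is 12. These differ, so the equilibrium is in mixed strategies.
Let Player I play a with probability p. Player II is indifferent when 8p + 17(1−p) = 12p + (1−p), giving p = 4/5.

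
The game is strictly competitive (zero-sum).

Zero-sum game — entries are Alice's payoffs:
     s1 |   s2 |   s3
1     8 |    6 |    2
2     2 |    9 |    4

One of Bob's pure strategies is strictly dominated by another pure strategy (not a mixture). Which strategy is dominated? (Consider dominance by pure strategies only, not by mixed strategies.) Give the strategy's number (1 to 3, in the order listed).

Bob prefers columns that give Alice less. Compare s2 with s3: 2 < 6, 4 < 9.
So s3 strictly dominates s2 for Bob; s2 is strictly dominated.

2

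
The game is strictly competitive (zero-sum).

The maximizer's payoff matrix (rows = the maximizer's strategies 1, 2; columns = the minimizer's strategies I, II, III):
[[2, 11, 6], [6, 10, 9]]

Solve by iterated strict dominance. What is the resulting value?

Column II is strictly dominated by I for the minimizer (2<11, 6<10); eliminate II.
Column III is strictly dominated by I for the minimizer (2<6, 6<9); eliminate III.
Row 1 is strictly dominated by row 2 (6>2); eliminate 1.
Only (2, I) remains, with payoff 6.

6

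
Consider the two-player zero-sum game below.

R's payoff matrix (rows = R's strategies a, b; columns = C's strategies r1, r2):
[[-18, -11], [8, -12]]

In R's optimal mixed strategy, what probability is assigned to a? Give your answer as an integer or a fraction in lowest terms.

20/27

Row minima are -18 and -12, so R's maximin is -12; column maxima are 8 and -11, so C's minimax is -11. These differ, so the equilibrium is in mixed strategies.
Let R play a with probability p. C is indifferent when −18p + 8(1−p) = −11p − 12(1−p), giving p = 20/27.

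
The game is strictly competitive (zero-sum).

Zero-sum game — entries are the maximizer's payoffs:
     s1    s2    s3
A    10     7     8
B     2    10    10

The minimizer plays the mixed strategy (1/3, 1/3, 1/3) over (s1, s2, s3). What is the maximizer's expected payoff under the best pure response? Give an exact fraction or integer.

A: (10)·(1/3) + (7)·(1/3) + (8)·(1/3) = 25/3.
B: (2)·(1/3) + (10)·(1/3) + (10)·(1/3) = 22/3.
The best pure response is A with expected payoff 25/3.

25/3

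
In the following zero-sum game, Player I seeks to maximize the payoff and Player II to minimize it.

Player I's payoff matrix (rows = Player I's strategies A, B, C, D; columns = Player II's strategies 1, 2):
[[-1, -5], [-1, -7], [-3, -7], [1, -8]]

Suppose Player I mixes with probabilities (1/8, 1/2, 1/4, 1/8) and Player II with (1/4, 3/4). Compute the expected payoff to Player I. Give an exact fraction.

-175/32

Against (1/4, 3/4), each row's expected payoff is A: -4; B: -11/2; C: -6; D: -23/4.
Taking the (1/8, 1/2, 1/4, 1/8)-weighted average: (1/8)·(-4) + (1/2)·(-11/2) + (1/4)·(-6) + (1/8)·(-23/4) = -175/32.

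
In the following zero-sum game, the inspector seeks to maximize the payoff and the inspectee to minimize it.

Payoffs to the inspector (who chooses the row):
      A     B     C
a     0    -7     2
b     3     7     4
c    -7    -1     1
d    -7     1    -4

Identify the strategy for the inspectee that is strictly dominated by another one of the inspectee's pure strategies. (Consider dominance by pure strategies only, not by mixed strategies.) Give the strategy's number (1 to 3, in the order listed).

3

The inspectee prefers columns that give the inspector less. Compare C with A: 0 < 2, 3 < 4, -7 < 1, -7 < -4.
So A strictly dominates C for the inspectee; C is strictly dominated.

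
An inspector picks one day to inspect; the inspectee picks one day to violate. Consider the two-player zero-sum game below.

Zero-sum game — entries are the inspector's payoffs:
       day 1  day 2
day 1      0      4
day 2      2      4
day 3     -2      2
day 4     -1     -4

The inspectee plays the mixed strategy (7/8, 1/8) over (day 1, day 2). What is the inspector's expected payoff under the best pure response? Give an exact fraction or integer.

9/4

day 1: (0)·(7/8) + (4)·(1/8) = 1/2.
day 2: (2)·(7/8) + (4)·(1/8) = 9/4.
day 3: (-2)·(7/8) + (2)·(1/8) = -3/2.
day 4: (-1)·(7/8) + (-4)·(1/8) = -11/8.
The best pure response is day 2 with expected payoff 9/4.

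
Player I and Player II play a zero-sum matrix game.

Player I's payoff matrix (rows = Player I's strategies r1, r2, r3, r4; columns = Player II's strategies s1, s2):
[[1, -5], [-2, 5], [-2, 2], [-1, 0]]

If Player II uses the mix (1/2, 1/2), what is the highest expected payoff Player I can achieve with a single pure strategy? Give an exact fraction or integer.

3/2

r1: (1)·(1/2) + (-5)·(1/2) = -2.
r2: (-2)·(1/2) + (5)·(1/2) = 3/2.
r3: (-2)·(1/2) + (2)·(1/2) = 0.
r4: (-1)·(1/2) + (0)·(1/2) = -1/2.
The best pure response is r2 with expected payoff 3/2.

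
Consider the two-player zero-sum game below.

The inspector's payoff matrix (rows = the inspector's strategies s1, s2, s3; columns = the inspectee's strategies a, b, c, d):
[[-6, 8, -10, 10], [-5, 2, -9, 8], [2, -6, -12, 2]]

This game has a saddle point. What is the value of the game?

-9

Row minima: -10, -9, -12 → the inspector's maximin is -9.
Column maxima: 2, 8, -9, 10 → the inspectee's minimax is -9.
They coincide at (s2, c), so the value is -9.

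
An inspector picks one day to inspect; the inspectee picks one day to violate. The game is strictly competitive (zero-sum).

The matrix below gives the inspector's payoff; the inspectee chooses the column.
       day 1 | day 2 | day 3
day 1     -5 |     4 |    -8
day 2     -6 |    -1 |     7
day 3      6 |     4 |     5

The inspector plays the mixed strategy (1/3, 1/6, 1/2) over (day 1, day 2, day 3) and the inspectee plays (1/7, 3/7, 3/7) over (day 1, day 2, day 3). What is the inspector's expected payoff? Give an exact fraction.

11/6

Against (1/7, 3/7, 3/7), each row's expected payoff is day 1: -17/7; day 2: 12/7; day 3: 33/7.
Taking the (1/3, 1/6, 1/2)-weighted average: (1/3)·(-17/7) + (1/6)·(12/7) + (1/2)·(33/7) = 11/6.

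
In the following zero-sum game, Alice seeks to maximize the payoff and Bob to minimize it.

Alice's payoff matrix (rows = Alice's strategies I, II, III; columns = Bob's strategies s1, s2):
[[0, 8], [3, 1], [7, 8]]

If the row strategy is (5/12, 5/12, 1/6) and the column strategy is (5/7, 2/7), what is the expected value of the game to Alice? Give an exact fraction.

89/28

Against (5/7, 2/7), each row's expected payoff is I: 16/7; II: 17/7; III: 51/7.
Taking the (5/12, 5/12, 1/6)-weighted average: (5/12)·(16/7) + (5/12)·(17/7) + (1/6)·(51/7) = 89/28.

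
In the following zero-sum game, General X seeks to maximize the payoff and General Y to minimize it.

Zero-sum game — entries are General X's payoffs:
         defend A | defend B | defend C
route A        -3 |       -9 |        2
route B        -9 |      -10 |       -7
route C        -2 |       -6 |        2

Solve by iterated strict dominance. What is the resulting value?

-6

Row route B is strictly dominated by row route A (-3>-9, -9>-10, 2>-7); eliminate route B.
Column defend C is strictly dominated by defend A for General Y (-3<2, -2<2); eliminate defend C.
Column defend A is strictly dominated by defend B for General Y (-9<-3, -6<-2); eliminate defend A.
Row route A is strictly dominated by row route C (-6>-9); eliminate route A.
Only (route C, defend B) remains, with payoff -6.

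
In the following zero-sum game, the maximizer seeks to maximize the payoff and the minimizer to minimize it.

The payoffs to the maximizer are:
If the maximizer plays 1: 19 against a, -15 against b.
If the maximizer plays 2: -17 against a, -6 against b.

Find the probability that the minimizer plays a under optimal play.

Row minima are -15 and -17, so the maximizer's maximin is -15; column maxima are 19 and -6, so the minimizer's minimax is -6. These differ, so the equilibrium is in mixed strategies.
Let the minimizer play a with probability q. The maximizer is indifferent when 19q − 15(1−q) = −17q − 6(1−q), giving q = 1/5.

1/5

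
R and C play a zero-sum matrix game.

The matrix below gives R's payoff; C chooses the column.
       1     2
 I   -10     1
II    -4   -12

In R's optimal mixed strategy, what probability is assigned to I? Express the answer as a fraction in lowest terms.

8/19

Row minima are -10 and -12, so R's maximin is -10; column maxima are -4 and 1, so C's minimax is -4. These differ, so the equilibrium is in mixed strategies.
Let R play I with probability p. C is indifferent when −10p − 4(1−p) = p − 12(1−p), giving p = 8/19.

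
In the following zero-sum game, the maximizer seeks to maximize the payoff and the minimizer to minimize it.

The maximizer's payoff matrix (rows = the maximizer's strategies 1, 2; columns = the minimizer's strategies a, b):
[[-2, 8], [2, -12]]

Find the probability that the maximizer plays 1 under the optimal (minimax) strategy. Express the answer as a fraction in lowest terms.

7/12

Row minima are -2 and -12, so the maximizer's maximin is -2; column maxima are 2 and 8, so the minimizer's minimax is 2. These differ, so the equilibrium is in mixed strategies.
Let the maximizer play 1 with probability p. The minimizer is indifferent when −2p + 2(1−p) = 8p − 12(1−p), giving p = 7/12.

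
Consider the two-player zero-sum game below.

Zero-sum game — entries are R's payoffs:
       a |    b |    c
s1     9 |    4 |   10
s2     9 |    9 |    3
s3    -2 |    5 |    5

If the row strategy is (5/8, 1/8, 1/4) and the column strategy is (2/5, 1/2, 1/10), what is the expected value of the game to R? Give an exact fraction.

229/40

Against (2/5, 1/2, 1/10), each row's expected payoff is s1: 33/5; s2: 42/5; s3: 11/5.
Taking the (5/8, 1/8, 1/4)-weighted average: (5/8)·(33/5) + (1/8)·(42/5) + (1/4)·(11/5) = 229/40.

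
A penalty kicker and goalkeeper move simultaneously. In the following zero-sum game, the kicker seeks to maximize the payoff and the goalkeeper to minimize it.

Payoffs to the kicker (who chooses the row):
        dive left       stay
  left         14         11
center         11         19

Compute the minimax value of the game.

Row minima are 11 and 11, so the kicker's maximin is 11; column maxima are 14 and 19, so the goalkeeper's minimax is 14. These differ, so the equilibrium is in mixed strategies.
Let the kicker play left with probability p. The goalkeeper is indifferent when 14p + 11(1−p) = 11p + 19(1−p), giving p = 8/11.
Let the goalkeeper play dive left with probability q. The kicker is indifferent when 14q + 11(1−q) = 11q + 19(1−q), giving q = 8/11.
The value is 14·(8/11) + (11)·(3/11) = 145/11.

145/11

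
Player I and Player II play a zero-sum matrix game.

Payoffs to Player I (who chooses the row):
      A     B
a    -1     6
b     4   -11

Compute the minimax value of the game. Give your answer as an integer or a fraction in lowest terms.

13/22

Row minima are -1 and -11, so Player I's maximin is -1; column maxima are 4 and 6, so Player II's minimax is 4. These differ, so the equilibrium is in mixed strategies.
Let Player I play a with probability p. Player II is indifferent when −p + 4(1−p) = 6p − 11(1−p), giving p = 15/22.
Let Player II play A with probability q. Player I is indifferent when −q + 6(1−q) = 4q − 11(1−q), giving q = 17/22.
The value is -1·(17/22) + (6)·(5/22) = 13/22.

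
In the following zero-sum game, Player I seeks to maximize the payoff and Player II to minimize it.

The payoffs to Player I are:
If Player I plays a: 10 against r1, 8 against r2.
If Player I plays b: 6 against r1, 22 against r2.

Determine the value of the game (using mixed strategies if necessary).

Row minima are 8 and 6, so Player I's maximin is 8; column maxima are 10 and 22, so Player II's minimax is 10. These differ, so the equilibrium is in mixed strategies.
Let Player I play a with probability p. Player II is indifferent when 10p + 6(1−p) = 8p + 22(1−p), giving p = 8/9.
Let Player II play r1 with probability q. Player I is indifferent when 10q + 8(1−q) = 6q + 22(1−q), giving q = 7/9.
The value is 10·(7/9) + (8)·(2/9) = 86/9.

86/9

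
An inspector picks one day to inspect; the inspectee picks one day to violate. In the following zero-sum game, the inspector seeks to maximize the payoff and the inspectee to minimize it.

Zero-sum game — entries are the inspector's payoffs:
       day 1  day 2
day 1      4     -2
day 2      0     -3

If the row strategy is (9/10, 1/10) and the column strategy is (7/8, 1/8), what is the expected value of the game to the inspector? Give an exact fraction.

231/80

Against (7/8, 1/8), each row's expected payoff is day 1: 13/4; day 2: -3/8.
Taking the (9/10, 1/10)-weighted average: (9/10)·(13/4) + (1/10)·(-3/8) = 231/80.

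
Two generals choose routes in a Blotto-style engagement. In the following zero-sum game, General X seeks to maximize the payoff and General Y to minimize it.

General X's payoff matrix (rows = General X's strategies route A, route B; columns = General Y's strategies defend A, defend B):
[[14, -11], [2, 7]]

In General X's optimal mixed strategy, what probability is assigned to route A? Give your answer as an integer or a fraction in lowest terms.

1/6

Row minima are -11 and 2, so General X's maximin is 2; column maxima are 14 and 7, so General Y's minimax is 7. These differ, so the equilibrium is in mixed strategies.
Let General X play route A with probability p. General Y is indifferent when 14p + 2(1−p) = −11p + 7(1−p), giving p = 1/6.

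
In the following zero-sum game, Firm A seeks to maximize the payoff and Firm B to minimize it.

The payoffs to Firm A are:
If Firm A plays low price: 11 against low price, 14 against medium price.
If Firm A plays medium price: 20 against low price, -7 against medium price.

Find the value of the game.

119/10

Row minima are 11 and -7, so Firm A's maximin is 11; column maxima are 20 and 14, so Firm B's minimax is 14. These differ, so the equilibrium is in mixed strategies.
Let Firm A play low price with probability p. Firm B is indifferent when 11p + 20(1−p) = 14p − 7(1−p), giving p = 9/10.
Let Firm B play low price with probability q. Firm A is indifferent when 11q + 14(1−q) = 20q − 7(1−q), giving q = 7/10.
The value is 11·(7/10) + (14)·(3/10) = 119/10.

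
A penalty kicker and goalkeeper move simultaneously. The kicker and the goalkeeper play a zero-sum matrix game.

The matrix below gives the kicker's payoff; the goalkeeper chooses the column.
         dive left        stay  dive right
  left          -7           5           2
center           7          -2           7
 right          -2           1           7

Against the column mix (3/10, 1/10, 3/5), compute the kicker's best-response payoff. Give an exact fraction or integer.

61/10

left: (-7)·(3/10) + (5)·(1/10) + (2)·(3/5) = -2/5.
center: (7)·(3/10) + (-2)·(1/10) + (7)·(3/5) = 61/10.
right: (-2)·(3/10) + (1)·(1/10) + (7)·(3/5) = 37/10.
The best pure response is center with expected payoff 61/10.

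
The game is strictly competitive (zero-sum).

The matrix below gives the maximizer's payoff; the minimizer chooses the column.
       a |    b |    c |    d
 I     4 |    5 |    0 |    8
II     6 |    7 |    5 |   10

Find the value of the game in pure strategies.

Row minima: 0, 5 → the maximizer's maximin is 5.
Column maxima: 6, 7, 5, 10 → the minimizer's minimax is 5.
They coincide at (II, c), so the value is 5.

5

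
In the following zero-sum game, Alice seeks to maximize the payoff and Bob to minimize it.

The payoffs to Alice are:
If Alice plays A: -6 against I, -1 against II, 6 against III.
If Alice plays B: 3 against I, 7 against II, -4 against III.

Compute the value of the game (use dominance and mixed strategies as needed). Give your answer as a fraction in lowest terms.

-6/19

Column II is strictly dominated by I for Bob (it gives Alice more in every row).
The remaining 2×2 game on (A, B) × (I, III) has no saddle point. Let Alice play A with probability p; indifference gives −6p + 3(1−p) = 6p − 4(1−p), so p = 7/19.
Similarly Bob's optimal q on I is 10/19, and the value is -6·(10/19) + (6)·(9/19) = -6/19.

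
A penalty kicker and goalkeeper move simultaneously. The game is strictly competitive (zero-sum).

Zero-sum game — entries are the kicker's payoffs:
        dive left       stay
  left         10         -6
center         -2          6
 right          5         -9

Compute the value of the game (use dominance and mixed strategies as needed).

Row right is strictly dominated by row left, so the kicker never plays it.
The remaining 2×2 game on (left, center) × (dive left, stay) has no saddle point. Let the kicker play left with probability p; indifference gives 10p − 2(1−p) = −6p + 6(1−p), so p = 1/3.
Similarly the goalkeeper's optimal q on dive left is 1/2, and the value is 10·(1/2) + (-6)·(1/2) = 2.

2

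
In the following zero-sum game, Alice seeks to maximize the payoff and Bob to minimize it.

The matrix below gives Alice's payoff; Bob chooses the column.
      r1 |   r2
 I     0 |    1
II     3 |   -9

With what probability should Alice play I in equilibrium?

12/13

Row minima are 0 and -9, so Alice's maximin is 0; column maxima are 3 and 1, so Bob's minimax is 1. These differ, so the equilibrium is in mixed strategies.
Let Alice play I with probability p. Bob is indifferent when 3(1−p) = p − 9(1−p), giving p = 12/13.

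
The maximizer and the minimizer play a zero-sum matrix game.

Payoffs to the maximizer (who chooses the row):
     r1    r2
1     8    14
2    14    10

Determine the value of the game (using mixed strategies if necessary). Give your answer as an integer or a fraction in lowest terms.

Row minima are 8 and 10, so the maximizer's maximin is 10; column maxima are 14 and 14, so the minimizer's minimax is 14. These differ, so the equilibrium is in mixed strategies.
Let the maximizer play 1 with probability p. The minimizer is indifferent when 8p + 14(1−p) = 14p + 10(1−p), giving p = 2/5.
Let the minimizer play r1 with probability q. The maximizer is indifferent when 8q + 14(1−q) = 14q + 10(1−q), giving q = 2/5.
The value is 8·(2/5) + (14)·(3/5) = 58/5.

58/5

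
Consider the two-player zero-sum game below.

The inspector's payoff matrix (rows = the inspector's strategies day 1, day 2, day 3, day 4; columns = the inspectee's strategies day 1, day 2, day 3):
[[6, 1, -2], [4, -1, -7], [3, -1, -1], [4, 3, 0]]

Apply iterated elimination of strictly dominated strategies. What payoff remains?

Column day 1 is strictly dominated by day 2 for the inspectee (1<6, -1<4, -1<3, 3<4); eliminate day 1.
Row day 2 is strictly dominated by row day 1 (1>-1, -2>-7); eliminate day 2.
Row day 1 is strictly dominated by row day 4 (3>1, 0>-2); eliminate day 1.
Row day 3 is strictly dominated by row day 4 (3>-1, 0>-1); eliminate day 3.
Column day 2 is strictly dominated by day 3 for the inspectee (0<3); eliminate day 2.
Only (day 4, day 3) remains, with payoff 0.

0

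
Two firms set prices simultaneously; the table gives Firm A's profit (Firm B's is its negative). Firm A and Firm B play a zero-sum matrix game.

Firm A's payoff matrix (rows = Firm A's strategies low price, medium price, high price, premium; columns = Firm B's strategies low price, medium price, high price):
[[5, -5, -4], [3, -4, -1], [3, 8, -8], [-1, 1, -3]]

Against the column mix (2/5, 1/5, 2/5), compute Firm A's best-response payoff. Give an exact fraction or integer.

low price: (5)·(2/5) + (-5)·(1/5) + (-4)·(2/5) = -3/5.
medium price: (3)·(2/5) + (-4)·(1/5) + (-1)·(2/5) = 0.
high price: (3)·(2/5) + (8)·(1/5) + (-8)·(2/5) = -2/5.
premium: (-1)·(2/5) + (1)·(1/5) + (-3)·(2/5) = -7/5.
The best pure response is medium price with expected payoff 0.

0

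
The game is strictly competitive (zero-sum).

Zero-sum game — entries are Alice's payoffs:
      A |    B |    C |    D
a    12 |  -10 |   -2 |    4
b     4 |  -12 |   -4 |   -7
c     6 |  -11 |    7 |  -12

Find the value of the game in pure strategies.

-10

Row minima: -10, -12, -12 → Alice's maximin is -10.
Column maxima: 12, -10, 7, 4 → Bob's minimax is -10.
They coincide at (a, B), so the value is -10.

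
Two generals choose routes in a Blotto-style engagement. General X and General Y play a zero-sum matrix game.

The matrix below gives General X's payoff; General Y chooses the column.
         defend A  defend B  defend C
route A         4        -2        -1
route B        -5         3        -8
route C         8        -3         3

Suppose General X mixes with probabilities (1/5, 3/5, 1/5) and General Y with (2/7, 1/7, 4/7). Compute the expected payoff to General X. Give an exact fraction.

-18/7

Against (2/7, 1/7, 4/7), each row's expected payoff is route A: 2/7; route B: -39/7; route C: 25/7.
Taking the (1/5, 3/5, 1/5)-weighted average: (1/5)·(2/7) + (3/5)·(-39/7) + (1/5)·(25/7) = -18/7.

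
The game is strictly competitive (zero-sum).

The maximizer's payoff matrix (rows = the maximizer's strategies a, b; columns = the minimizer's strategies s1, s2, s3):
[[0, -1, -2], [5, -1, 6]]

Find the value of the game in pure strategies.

-1

Row minima: -2, -1 → the maximizer's maximin is -1.
Column maxima: 5, -1, 6 → the minimizer's minimax is -1.
They coincide at (b, s2), so the value is -1.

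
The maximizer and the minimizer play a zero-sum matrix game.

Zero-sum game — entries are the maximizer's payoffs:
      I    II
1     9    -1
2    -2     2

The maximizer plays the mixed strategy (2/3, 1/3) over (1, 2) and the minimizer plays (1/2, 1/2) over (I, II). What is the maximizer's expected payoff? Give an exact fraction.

8/3

Against (1/2, 1/2), each row's expected payoff is 1: 4; 2: 0.
Taking the (2/3, 1/3)-weighted average: (2/3)·(4) + (1/3)·(0) = 8/3.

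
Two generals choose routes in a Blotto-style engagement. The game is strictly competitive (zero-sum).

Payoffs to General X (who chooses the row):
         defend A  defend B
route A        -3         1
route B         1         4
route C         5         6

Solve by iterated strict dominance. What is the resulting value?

Row route A is strictly dominated by row route B (1>-3, 4>1); eliminate route A.
Row route B is strictly dominated by row route C (5>1, 6>4); eliminate route B.
Column defend B is strictly dominated by defend A for General Y (5<6); eliminate defend B.
Only (route C, defend A) remains, with payoff 5.

5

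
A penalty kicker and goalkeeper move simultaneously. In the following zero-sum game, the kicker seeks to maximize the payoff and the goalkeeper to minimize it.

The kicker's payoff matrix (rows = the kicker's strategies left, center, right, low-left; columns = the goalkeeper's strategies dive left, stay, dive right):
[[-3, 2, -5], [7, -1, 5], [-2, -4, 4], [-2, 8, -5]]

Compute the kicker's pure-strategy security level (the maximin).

-1

The worst-case payoff for each row is left: -5, center: -1, right: -4, low-left: -5.
The best of these is -1.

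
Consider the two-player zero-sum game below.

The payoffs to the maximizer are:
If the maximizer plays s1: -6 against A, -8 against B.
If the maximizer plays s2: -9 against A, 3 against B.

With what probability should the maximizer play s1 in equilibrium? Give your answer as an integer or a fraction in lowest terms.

Row minima are -8 and -9, so the maximizer's maximin is -8; column maxima are -6 and 3, so the minimizer's minimax is -6. These differ, so the equilibrium is in mixed strategies.
Let the maximizer play s1 with probability p. The minimizer is indifferent when −6p − 9(1−p) = −8p + 3(1−p), giving p = 6/7.

6/7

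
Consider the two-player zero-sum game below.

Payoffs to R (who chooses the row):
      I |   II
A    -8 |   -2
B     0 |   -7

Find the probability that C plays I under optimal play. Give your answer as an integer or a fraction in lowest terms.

5/13

Row minima are -8 and -7, so R's maximin is -7; column maxima are 0 and -2, so C's minimax is -2. These differ, so the equilibrium is in mixed strategies.
Let C play I with probability q. R is indifferent when −8q − 2(1−q) = −7(1−q), giving q = 5/13.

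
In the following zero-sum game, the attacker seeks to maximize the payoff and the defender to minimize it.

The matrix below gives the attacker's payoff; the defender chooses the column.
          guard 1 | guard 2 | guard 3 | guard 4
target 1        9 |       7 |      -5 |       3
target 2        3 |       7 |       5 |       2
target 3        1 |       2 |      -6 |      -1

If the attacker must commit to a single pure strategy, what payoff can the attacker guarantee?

2

The worst-case payoff for each row is target 1: -5, target 2: 2, target 3: -6.
The best of these is 2.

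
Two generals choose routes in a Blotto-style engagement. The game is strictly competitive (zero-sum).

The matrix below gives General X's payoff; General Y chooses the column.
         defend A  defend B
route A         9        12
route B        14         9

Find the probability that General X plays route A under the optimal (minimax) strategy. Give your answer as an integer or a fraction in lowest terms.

5/8

Row minima are 9 and 9, so General X's maximin is 9; column maxima are 14 and 12, so General Y's minimax is 12. These differ, so the equilibrium is in mixed strategies.
Let General X play route A with probability p. General Y is indifferent when 9p + 14(1−p) = 12p + 9(1−p), giving p = 5/8.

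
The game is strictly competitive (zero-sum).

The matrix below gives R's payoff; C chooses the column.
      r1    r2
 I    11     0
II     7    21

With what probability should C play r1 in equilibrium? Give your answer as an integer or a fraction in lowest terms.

21/25

Row minima are 0 and 7, so R's maximin is 7; column maxima are 11 and 21, so C's minimax is 11. These differ, so the equilibrium is in mixed strategies.
Let C play r1 with probability q. R is indifferent when 11q = 7q + 21(1−q), giving q = 21/25.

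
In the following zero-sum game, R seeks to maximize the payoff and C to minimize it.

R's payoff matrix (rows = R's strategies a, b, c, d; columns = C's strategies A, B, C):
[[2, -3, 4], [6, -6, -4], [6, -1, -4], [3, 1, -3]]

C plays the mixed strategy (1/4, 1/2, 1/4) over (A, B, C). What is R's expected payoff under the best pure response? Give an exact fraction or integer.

1/2

a: (2)·(1/4) + (-3)·(1/2) + (4)·(1/4) = 0.
b: (6)·(1/4) + (-6)·(1/2) + (-4)·(1/4) = -5/2.
c: (6)·(1/4) + (-1)·(1/2) + (-4)·(1/4) = 0.
d: (3)·(1/4) + (1)·(1/2) + (-3)·(1/4) = 1/2.
The best pure response is d with expected payoff 1/2.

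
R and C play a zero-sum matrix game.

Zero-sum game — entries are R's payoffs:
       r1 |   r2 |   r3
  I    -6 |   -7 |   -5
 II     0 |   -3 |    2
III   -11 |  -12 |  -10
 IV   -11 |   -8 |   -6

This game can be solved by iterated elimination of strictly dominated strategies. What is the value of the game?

Row III is strictly dominated by row I (-6>-11, -7>-12, -5>-10); eliminate III.
Row I is strictly dominated by row II (0>-6, -3>-7, 2>-5); eliminate I.
Column r3 is strictly dominated by r1 for C (0<2, -11<-6); eliminate r3.
Row IV is strictly dominated by row II (0>-11, -3>-8); eliminate IV.
Column r1 is strictly dominated by r2 for C (-3<0); eliminate r1.
Only (II, r2) remains, with payoff -3.

-3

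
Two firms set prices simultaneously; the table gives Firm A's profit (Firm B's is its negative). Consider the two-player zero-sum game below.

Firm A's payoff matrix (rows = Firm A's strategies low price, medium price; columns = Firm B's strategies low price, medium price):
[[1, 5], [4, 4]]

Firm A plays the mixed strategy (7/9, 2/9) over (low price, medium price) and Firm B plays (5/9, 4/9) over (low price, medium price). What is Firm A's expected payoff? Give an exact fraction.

247/81

Against (5/9, 4/9), each row's expected payoff is low price: 25/9; medium price: 4.
Taking the (7/9, 2/9)-weighted average: (7/9)·(25/9) + (2/9)·(4) = 247/81.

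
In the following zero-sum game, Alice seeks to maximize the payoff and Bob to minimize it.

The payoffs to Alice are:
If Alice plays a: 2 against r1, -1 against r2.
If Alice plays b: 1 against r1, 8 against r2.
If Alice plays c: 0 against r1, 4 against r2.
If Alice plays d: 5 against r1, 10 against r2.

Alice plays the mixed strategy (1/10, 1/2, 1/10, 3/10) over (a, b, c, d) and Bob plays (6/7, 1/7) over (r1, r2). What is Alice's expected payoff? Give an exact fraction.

Against (6/7, 1/7), each row's expected payoff is a: 11/7; b: 2; c: 4/7; d: 40/7.
Taking the (1/10, 1/2, 1/10, 3/10)-weighted average: (1/10)·(11/7) + (1/2)·(2) + (1/10)·(4/7) + (3/10)·(40/7) = 41/14.

41/14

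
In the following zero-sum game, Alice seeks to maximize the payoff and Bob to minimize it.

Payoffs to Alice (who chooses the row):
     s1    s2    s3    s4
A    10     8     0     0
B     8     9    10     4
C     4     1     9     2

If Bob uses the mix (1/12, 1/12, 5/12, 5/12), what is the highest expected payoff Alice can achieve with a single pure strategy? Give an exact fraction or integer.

29/4

A: (10)·(1/12) + (8)·(1/12) + (0)·(5/12) + (0)·(5/12) = 3/2.
B: (8)·(1/12) + (9)·(1/12) + (10)·(5/12) + (4)·(5/12) = 29/4.
C: (4)·(1/12) + (1)·(1/12) + (9)·(5/12) + (2)·(5/12) = 5.
The best pure response is B with expected payoff 29/4.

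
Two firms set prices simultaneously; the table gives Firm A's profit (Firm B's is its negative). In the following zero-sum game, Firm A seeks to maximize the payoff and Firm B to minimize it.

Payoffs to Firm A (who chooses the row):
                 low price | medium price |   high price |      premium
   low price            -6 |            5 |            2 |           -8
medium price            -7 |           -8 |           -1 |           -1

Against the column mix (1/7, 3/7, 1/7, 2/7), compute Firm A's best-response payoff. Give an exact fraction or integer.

-5/7

low price: (-6)·(1/7) + (5)·(3/7) + (2)·(1/7) + (-8)·(2/7) = -5/7.
medium price: (-7)·(1/7) + (-8)·(3/7) + (-1)·(1/7) + (-1)·(2/7) = -34/7.
The best pure response is low price with expected payoff -5/7.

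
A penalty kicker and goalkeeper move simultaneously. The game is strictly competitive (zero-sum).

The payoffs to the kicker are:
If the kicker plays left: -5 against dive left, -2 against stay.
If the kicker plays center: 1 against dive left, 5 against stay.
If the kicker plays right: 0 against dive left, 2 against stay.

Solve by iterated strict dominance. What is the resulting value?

Row left is strictly dominated by row center (1>-5, 5>-2); eliminate left.
Row right is strictly dominated by row center (1>0, 5>2); eliminate right.
Column stay is strictly dominated by dive left for the goalkeeper (1<5); eliminate stay.
Only (center, dive left) remains, with payoff 1.

1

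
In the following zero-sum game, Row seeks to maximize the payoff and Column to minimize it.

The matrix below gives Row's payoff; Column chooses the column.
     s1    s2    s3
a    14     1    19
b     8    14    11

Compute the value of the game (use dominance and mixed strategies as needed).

188/19

Column s3 is strictly dominated by s1 for Column (it gives Row more in every row).
The remaining 2×2 game on (a, b) × (s1, s2) has no saddle point. Let Row play a with probability p; indifference gives 14p + 8(1−p) = p + 14(1−p), so p = 6/19.
Similarly Column's optimal q on s1 is 13/19, and the value is 14·(13/19) + (1)·(6/19) = 188/19.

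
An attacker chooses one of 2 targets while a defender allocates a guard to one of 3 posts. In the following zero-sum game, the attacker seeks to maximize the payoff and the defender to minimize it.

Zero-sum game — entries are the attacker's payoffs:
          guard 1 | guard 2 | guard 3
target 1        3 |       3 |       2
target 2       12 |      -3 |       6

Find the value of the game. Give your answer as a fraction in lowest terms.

Column guard 1 is strictly dominated by guard 3 for the defender (it gives the attacker more in every row).
The remaining 2×2 game on (target 1, target 2) × (guard 2, guard 3) has no saddle point. Let the attacker play target 1 with probability p; indifference gives 3p − 3(1−p) = 2p + 6(1−p), so p = 9/10.
Similarly the defender's optimal q on guard 2 is 2/5, and the value is 3·(2/5) + (2)·(3/5) = 12/5.

12/5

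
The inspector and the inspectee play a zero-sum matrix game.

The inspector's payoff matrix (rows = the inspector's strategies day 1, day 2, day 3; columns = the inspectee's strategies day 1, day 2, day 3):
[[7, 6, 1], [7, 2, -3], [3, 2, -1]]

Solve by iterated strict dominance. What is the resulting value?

1

Column day 1 is strictly dominated by day 2 for the inspectee (6<7, 2<7, 2<3); eliminate day 1.
Column day 2 is strictly dominated by day 3 for the inspectee (1<6, -3<2, -1<2); eliminate day 2.
Row day 2 is strictly dominated by row day 1 (1>-3); eliminate day 2.
Row day 3 is strictly dominated by row day 1 (1>-1); eliminate day 3.
Only (day 1, day 3) remains, with payoff 1.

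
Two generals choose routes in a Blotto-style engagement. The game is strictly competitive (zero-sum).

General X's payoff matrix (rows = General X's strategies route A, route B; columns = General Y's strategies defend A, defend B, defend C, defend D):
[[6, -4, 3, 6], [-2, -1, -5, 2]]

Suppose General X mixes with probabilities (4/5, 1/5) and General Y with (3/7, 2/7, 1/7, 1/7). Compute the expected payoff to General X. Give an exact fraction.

Against (3/7, 2/7, 1/7, 1/7), each row's expected payoff is route A: 19/7; route B: -11/7.
Taking the (4/5, 1/5)-weighted average: (4/5)·(19/7) + (1/5)·(-11/7) = 13/7.

13/7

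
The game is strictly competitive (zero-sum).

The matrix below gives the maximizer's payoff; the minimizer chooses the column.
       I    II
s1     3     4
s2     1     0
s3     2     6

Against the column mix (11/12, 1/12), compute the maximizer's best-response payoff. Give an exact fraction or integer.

37/12

s1: (3)·(11/12) + (4)·(1/12) = 37/12.
s2: (1)·(11/12) + (0)·(1/12) = 11/12.
s3: (2)·(11/12) + (6)·(1/12) = 7/3.
The best pure response is s1 with expected payoff 37/12.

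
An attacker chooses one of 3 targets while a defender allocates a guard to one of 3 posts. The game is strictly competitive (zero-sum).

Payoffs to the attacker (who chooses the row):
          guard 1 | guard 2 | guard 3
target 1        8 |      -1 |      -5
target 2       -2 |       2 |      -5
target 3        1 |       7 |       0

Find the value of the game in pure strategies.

Row minima: -5, -5, 0 → the attacker's maximin is 0.
Column maxima: 8, 7, 0 → the defender's minimax is 0.
They coincide at (target 3, guard 3), so the value is 0.

0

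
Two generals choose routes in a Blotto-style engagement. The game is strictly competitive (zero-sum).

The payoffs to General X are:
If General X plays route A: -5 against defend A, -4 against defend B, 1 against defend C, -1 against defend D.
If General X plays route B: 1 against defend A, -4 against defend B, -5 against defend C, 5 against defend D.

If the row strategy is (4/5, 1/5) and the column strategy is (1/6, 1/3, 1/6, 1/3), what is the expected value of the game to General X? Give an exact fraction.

-29/15

Against (1/6, 1/3, 1/6, 1/3), each row's expected payoff is route A: -7/3; route B: -1/3.
Taking the (4/5, 1/5)-weighted average: (4/5)·(-7/3) + (1/5)·(-1/3) = -29/15.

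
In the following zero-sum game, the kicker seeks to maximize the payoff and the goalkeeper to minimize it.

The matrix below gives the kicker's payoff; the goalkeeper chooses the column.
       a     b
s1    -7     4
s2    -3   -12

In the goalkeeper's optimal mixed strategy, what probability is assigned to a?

4/5

Row minima are -7 and -12, so the kicker's maximin is -7; column maxima are -3 and 4, so the goalkeeper's minimax is -3. These differ, so the equilibrium is in mixed strategies.
Let the goalkeeper play a with probability q. The kicker is indifferent when −7q + 4(1−q) = −3q − 12(1−q), giving q = 4/5.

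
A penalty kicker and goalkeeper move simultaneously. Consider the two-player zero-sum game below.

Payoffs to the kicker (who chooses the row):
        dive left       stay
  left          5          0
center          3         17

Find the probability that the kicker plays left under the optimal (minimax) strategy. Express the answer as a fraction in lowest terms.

14/19

Row minima are 0 and 3, so the kicker's maximin is 3; column maxima are 5 and 17, so the goalkeeper's minimax is 5. These differ, so the equilibrium is in mixed strategies.
Let the kicker play left with probability p. The goalkeeper is indifferent when 5p + 3(1−p) = 17(1−p), giving p = 14/19.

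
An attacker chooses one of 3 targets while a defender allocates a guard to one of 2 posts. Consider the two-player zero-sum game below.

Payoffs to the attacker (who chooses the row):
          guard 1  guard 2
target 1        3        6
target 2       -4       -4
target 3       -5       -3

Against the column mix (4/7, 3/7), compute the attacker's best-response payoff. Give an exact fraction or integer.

30/7

target 1: (3)·(4/7) + (6)·(3/7) = 30/7.
target 2: (-4)·(4/7) + (-4)·(3/7) = -4.
target 3: (-5)·(4/7) + (-3)·(3/7) = -29/7.
The best pure response is target 1 with expected payoff 30/7.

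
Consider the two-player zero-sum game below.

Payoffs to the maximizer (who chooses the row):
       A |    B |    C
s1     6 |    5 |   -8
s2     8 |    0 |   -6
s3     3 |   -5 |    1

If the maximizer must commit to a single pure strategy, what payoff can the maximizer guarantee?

-5

The worst-case payoff for each row is s1: -8, s2: -6, s3: -5.
The best of these is -5.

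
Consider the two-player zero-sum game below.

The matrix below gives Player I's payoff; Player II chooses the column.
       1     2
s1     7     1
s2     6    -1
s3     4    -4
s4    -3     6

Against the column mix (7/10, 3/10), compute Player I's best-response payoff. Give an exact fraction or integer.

s1: (7)·(7/10) + (1)·(3/10) = 26/5.
s2: (6)·(7/10) + (-1)·(3/10) = 39/10.
s3: (4)·(7/10) + (-4)·(3/10) = 8/5.
s4: (-3)·(7/10) + (6)·(3/10) = -3/10.
The best pure response is s1 with expected payoff 26/5.

26/5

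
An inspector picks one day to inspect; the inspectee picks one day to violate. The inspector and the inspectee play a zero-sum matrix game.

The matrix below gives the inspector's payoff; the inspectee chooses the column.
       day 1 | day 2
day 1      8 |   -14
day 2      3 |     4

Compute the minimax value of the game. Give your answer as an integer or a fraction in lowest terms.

74/23

Row minima are -14 and 3, so the inspector's maximin is 3; column maxima are 8 and 4, so the inspectee's minimax is 4. These differ, so the equilibrium is in mixed strategies.
Let the inspector play day 1 with probability p. The inspectee is indifferent when 8p + 3(1−p) = −14p + 4(1−p), giving p = 1/23.
Let the inspectee play day 1 with probability q. The inspector is indifferent when 8q − 14(1−q) = 3q + 4(1−q), giving q = 18/23.
The value is 8·(18/23) + (-14)·(5/23) = 74/23.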